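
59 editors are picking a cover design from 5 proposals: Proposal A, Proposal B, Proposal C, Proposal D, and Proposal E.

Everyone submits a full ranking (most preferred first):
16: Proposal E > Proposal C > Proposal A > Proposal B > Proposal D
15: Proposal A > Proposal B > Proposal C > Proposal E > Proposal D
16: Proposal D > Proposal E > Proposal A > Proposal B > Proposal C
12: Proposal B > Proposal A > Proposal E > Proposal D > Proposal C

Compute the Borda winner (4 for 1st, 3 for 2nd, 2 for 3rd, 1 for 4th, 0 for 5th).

Proposal A: 16×2 + 15×4 + 16×2 + 12×3 = 160
Proposal B: 16×1 + 15×3 + 16×1 + 12×4 = 125
Proposal C: 16×3 + 15×2 + 16×0 + 12×0 = 78
Proposal D: 16×0 + 15×0 + 16×4 + 12×1 = 76
Proposal E: 16×4 + 15×1 + 16×3 + 12×2 = 151

Proposal A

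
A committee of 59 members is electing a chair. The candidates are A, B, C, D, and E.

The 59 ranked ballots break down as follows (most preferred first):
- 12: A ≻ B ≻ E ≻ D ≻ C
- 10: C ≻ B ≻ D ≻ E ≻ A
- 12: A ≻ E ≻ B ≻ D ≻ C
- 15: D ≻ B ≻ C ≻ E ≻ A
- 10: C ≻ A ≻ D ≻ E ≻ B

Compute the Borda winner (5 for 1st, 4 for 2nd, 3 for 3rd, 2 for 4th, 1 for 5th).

B

A: 12×5 + 10×1 + 12×5 + 15×1 + 10×4 = 185
B: 12×4 + 10×4 + 12×3 + 15×4 + 10×1 = 194
C: 12×1 + 10×5 + 12×1 + 15×3 + 10×5 = 169
D: 12×2 + 10×3 + 12×2 + 15×5 + 10×3 = 183
E: 12×3 + 10×2 + 12×4 + 15×2 + 10×2 = 154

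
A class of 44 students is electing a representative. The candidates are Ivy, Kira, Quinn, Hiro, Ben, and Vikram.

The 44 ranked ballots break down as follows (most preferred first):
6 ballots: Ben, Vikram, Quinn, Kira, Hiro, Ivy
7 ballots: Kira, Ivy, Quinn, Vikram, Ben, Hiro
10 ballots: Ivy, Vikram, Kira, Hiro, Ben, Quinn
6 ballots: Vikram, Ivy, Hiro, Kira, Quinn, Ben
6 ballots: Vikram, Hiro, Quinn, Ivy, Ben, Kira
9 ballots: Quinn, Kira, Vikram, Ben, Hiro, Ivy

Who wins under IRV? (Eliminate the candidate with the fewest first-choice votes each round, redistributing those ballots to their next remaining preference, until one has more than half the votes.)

Vikram

Round 1: Ivy 10, Kira 7, Quinn 9, Hiro 0, Ben 6, Vikram 12. Hiro eliminated.
Round 2: Ivy 10, Kira 7, Quinn 9, Ben 6, Vikram 12. Ben eliminated.
Round 3: Ivy 10, Kira 7, Quinn 9, Vikram 18. Kira eliminated.
Round 4: Ivy 17, Quinn 9, Vikram 18. Quinn eliminated.
Round 5: Ivy 17, Vikram 27. Vikram has a majority (≥23).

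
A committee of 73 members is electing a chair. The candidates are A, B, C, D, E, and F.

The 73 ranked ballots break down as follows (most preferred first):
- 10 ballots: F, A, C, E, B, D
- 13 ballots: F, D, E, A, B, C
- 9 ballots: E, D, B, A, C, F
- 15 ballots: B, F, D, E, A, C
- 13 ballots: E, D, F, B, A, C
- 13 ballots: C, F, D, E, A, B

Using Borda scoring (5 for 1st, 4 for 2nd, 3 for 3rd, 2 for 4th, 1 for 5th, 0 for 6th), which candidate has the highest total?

A: 10×4 + 13×2 + 9×2 + 15×1 + 13×1 + 13×1 = 125
B: 10×1 + 13×1 + 9×3 + 15×5 + 13×2 + 13×0 = 151
C: 10×3 + 13×0 + 9×1 + 15×0 + 13×0 + 13×5 = 104
D: 10×0 + 13×4 + 9×4 + 15×3 + 13×4 + 13×3 = 224
E: 10×2 + 13×3 + 9×5 + 15×2 + 13×5 + 13×2 = 225
F: 10×5 + 13×5 + 9×0 + 15×4 + 13×3 + 13×4 = 266

F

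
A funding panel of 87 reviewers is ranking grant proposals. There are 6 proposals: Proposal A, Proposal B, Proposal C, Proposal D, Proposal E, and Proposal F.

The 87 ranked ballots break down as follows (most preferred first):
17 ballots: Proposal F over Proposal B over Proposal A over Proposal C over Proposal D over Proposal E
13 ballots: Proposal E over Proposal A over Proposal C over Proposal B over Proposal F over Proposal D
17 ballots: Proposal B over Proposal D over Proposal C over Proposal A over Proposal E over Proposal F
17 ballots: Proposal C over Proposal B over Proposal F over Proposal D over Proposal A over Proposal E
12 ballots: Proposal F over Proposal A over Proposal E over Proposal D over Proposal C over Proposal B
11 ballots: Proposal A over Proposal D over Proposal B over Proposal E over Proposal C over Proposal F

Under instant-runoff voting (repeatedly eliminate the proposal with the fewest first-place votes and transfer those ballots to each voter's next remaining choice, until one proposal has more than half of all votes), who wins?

Round 1: Proposal A 11, Proposal B 17, Proposal C 17, Proposal D 0, Proposal E 13, Proposal F 29. Proposal D eliminated.
Round 2: Proposal A 11, Proposal B 17, Proposal C 17, Proposal E 13, Proposal F 29. Proposal A eliminated.
Round 3: Proposal B 28, Proposal C 17, Proposal E 13, Proposal F 29. Proposal E eliminated.
Round 4: Proposal B 28, Proposal C 30, Proposal F 29. Proposal B eliminated.
Round 5: Proposal C 58, Proposal F 29. Proposal C has a majority (≥44).

Proposal C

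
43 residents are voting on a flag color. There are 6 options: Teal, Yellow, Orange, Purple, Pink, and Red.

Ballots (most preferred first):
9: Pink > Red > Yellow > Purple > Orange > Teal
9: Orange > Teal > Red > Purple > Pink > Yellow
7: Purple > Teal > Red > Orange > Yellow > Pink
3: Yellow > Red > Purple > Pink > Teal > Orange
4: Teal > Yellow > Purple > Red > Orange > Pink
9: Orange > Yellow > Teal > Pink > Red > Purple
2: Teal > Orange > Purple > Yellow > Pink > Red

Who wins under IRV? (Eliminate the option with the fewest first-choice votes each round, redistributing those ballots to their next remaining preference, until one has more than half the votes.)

Purple

Round 1: Teal 6, Yellow 3, Orange 18, Purple 7, Pink 9, Red 0. Red eliminated.
Round 2: Teal 6, Yellow 3, Orange 18, Purple 7, Pink 9. Yellow eliminated.
Round 3: Teal 6, Orange 18, Purple 10, Pink 9. Teal eliminated.
Round 4: Orange 20, Purple 14, Pink 9. Pink eliminated.
Round 5: Orange 20, Purple 23. Purple has a majority (≥22).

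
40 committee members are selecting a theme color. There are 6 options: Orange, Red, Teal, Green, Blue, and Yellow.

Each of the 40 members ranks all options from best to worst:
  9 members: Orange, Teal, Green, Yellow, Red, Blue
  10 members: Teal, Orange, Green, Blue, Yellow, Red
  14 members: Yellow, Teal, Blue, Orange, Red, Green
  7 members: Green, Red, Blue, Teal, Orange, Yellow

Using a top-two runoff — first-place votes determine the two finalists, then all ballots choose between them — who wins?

Round 1 first-place votes: Orange 9, Red 0, Teal 10, Green 7, Blue 0, Yellow 14. Yellow and Teal advance.
Runoff: Yellow is ranked above Teal on 14 ballots, Teal above Yellow on 26.

Teal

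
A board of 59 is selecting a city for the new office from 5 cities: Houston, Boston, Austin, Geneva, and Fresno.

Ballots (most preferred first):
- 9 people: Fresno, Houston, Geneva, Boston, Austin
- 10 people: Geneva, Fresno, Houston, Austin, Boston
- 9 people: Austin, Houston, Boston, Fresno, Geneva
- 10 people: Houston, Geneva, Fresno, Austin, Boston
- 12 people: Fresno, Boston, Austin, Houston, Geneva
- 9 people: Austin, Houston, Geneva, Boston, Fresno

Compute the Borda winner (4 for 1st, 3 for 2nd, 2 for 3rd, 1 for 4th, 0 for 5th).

Houston

Houston: 9×3 + 10×2 + 9×3 + 10×4 + 12×1 + 9×3 = 153
Boston: 9×1 + 10×0 + 9×2 + 10×0 + 12×3 + 9×1 = 72
Austin: 9×0 + 10×1 + 9×4 + 10×1 + 12×2 + 9×4 = 116
Geneva: 9×2 + 10×4 + 9×0 + 10×3 + 12×0 + 9×2 = 106
Fresno: 9×4 + 10×3 + 9×1 + 10×2 + 12×4 + 9×0 = 143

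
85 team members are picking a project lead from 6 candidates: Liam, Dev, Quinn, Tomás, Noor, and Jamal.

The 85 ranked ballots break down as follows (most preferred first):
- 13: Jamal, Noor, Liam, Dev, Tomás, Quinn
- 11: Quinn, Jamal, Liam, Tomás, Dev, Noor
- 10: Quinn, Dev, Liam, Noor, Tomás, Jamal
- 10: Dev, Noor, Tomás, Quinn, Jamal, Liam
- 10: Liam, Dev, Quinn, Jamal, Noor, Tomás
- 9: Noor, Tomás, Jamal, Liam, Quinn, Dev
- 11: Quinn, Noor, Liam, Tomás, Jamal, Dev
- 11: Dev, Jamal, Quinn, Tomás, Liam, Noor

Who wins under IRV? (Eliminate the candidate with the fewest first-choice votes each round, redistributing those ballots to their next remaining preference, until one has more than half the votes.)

Dev

Round 1: Liam 10, Dev 21, Quinn 32, Tomás 0, Noor 9, Jamal 13. Tomás eliminated.
Round 2: Liam 10, Dev 21, Quinn 32, Noor 9, Jamal 13. Noor eliminated.
Round 3: Liam 10, Dev 21, Quinn 32, Jamal 22. Liam eliminated.
Round 4: Dev 31, Quinn 32, Jamal 22. Jamal eliminated.
Round 5: Dev 44, Quinn 41. Dev has a majority (≥43).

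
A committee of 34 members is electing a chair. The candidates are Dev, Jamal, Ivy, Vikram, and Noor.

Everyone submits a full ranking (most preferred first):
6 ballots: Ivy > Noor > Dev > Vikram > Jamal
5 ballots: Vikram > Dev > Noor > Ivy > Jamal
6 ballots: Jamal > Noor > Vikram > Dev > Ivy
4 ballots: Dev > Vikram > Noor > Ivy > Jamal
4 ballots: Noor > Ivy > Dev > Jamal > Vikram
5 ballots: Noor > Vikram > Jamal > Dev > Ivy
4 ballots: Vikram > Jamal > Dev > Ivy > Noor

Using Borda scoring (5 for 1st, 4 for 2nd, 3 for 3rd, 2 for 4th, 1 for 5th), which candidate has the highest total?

Noor

Dev: 6×3 + 5×4 + 6×2 + 4×5 + 4×3 + 5×2 + 4×3 = 104
Jamal: 6×1 + 5×1 + 6×5 + 4×1 + 4×2 + 5×3 + 4×4 = 84
Ivy: 6×5 + 5×2 + 6×1 + 4×2 + 4×4 + 5×1 + 4×2 = 83
Vikram: 6×2 + 5×5 + 6×3 + 4×4 + 4×1 + 5×4 + 4×5 = 115
Noor: 6×4 + 5×3 + 6×4 + 4×3 + 4×5 + 5×5 + 4×1 = 124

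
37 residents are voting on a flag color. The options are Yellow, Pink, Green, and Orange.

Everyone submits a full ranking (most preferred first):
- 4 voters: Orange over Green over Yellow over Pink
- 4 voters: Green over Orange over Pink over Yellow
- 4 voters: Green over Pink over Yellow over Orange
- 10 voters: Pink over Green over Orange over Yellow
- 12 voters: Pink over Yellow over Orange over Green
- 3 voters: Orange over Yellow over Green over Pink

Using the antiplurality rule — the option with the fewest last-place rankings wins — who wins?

Orange

Last-place votes: Yellow 14, Pink 7, Green 12, Orange 4.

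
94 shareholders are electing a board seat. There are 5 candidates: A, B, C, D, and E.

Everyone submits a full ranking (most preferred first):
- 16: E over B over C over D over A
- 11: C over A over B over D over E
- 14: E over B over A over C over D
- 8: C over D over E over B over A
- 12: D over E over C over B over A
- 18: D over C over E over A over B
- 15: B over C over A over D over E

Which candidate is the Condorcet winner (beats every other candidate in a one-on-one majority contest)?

C vs A: 80–14
C vs B: 49–45
C vs D: 64–30
C vs E: 52–42
C beats every other candidate.

C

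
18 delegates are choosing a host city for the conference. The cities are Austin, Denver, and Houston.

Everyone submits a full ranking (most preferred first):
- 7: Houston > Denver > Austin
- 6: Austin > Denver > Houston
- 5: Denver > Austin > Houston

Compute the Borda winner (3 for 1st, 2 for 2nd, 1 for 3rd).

Denver

Austin: 7×1 + 6×3 + 5×2 = 35
Denver: 7×2 + 6×2 + 5×3 = 41
Houston: 7×3 + 6×1 + 5×1 = 32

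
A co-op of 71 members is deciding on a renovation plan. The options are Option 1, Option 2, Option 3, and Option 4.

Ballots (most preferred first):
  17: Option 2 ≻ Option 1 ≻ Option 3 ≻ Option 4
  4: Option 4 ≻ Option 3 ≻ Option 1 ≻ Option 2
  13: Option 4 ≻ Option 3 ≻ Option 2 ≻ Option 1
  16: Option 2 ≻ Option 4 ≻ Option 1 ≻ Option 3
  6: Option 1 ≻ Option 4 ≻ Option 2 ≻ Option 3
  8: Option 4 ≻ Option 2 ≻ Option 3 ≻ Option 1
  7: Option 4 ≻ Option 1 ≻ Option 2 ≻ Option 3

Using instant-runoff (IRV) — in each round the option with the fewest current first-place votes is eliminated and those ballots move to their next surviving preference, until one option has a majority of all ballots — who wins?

Option 4

Round 1: Option 1 6, Option 2 33, Option 3 0, Option 4 32. Option 3 eliminated.
Round 2: Option 1 6, Option 2 33, Option 4 32. Option 1 eliminated.
Round 3: Option 2 33, Option 4 38. Option 4 has a majority (≥36).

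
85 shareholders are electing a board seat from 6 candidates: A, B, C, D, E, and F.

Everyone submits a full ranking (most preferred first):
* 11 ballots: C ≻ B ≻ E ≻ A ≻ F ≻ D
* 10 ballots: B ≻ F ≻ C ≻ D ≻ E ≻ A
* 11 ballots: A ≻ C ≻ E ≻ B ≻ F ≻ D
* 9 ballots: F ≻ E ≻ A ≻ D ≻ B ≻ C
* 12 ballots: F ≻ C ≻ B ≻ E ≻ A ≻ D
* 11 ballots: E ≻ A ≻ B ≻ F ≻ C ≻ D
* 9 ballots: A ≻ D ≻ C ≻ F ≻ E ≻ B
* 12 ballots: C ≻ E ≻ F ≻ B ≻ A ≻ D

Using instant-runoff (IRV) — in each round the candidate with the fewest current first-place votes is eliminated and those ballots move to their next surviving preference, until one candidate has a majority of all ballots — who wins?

F

Round 1: A 20, B 10, C 23, D 0, E 11, F 21. D eliminated.
Round 2: A 20, B 10, C 23, E 11, F 21. B eliminated.
Round 3: A 20, C 23, E 11, F 31. E eliminated.
Round 4: A 31, C 23, F 31. C eliminated.
Round 5: A 42, F 43. F has a majority (≥43).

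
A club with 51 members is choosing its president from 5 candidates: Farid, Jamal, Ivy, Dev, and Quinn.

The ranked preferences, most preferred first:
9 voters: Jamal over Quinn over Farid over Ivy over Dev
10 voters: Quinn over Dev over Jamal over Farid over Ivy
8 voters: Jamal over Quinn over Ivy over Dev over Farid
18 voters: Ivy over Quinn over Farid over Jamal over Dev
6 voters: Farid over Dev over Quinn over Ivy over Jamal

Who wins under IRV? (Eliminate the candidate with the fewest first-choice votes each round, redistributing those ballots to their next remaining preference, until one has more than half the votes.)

Round 1: Farid 6, Jamal 17, Ivy 18, Dev 0, Quinn 10. Dev eliminated.
Round 2: Farid 6, Jamal 17, Ivy 18, Quinn 10. Farid eliminated.
Round 3: Jamal 17, Ivy 18, Quinn 16. Quinn eliminated.
Round 4: Jamal 27, Ivy 24. Jamal has a majority (≥26).

Jamal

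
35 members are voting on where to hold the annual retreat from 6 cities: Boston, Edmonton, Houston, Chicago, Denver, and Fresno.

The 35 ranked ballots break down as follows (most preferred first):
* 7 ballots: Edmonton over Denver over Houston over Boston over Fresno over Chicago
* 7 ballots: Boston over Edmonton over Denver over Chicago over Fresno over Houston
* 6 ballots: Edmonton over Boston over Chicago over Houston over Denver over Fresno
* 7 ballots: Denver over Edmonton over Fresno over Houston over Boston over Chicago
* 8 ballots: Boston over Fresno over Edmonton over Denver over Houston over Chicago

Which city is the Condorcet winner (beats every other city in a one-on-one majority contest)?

Edmonton

Edmonton vs Boston: 20–15
Edmonton vs Houston: 35–0
Edmonton vs Chicago: 35–0
Edmonton vs Denver: 28–7
Edmonton vs Fresno: 27–8
Edmonton beats every other city.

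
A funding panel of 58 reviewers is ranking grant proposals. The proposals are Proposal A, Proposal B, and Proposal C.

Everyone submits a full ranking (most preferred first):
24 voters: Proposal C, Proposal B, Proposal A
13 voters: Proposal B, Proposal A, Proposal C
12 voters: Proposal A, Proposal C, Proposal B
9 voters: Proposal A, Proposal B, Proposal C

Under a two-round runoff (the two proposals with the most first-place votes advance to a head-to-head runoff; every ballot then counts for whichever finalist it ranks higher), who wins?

Proposal A

Round 1 first-place votes: Proposal A 21, Proposal B 13, Proposal C 24. Proposal C and Proposal A advance.
Runoff: Proposal C is ranked above Proposal A on 24 ballots, Proposal A above Proposal C on 34.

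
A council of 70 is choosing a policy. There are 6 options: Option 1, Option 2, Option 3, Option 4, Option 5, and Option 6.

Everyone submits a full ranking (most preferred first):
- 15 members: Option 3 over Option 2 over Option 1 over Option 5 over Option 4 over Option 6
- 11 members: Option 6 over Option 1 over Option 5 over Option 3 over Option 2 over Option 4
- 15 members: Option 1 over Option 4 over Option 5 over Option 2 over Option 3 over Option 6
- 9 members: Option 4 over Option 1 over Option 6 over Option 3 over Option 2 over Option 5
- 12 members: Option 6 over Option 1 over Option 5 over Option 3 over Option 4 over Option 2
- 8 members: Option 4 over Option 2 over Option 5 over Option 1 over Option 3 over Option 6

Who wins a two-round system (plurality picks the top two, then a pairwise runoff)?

Option 4

Round 1 first-place votes: Option 1 15, Option 2 0, Option 3 15, Option 4 17, Option 5 0, Option 6 23. Option 6 and Option 4 advance.
Runoff: Option 6 is ranked above Option 4 on 23 ballots, Option 4 above Option 6 on 47.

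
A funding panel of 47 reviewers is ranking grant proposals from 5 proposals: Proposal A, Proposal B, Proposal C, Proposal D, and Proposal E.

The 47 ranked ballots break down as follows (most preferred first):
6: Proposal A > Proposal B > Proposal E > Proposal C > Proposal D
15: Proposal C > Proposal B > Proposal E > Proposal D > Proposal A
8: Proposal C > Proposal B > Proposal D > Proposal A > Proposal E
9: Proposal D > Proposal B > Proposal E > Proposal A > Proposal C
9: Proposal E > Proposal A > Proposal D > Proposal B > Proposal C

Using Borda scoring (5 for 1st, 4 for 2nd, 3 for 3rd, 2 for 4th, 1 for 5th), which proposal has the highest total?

Proposal B

Proposal A: 6×5 + 15×1 + 8×2 + 9×2 + 9×4 = 115
Proposal B: 6×4 + 15×4 + 8×4 + 9×4 + 9×2 = 170
Proposal C: 6×2 + 15×5 + 8×5 + 9×1 + 9×1 = 145
Proposal D: 6×1 + 15×2 + 8×3 + 9×5 + 9×3 = 132
Proposal E: 6×3 + 15×3 + 8×1 + 9×3 + 9×5 = 143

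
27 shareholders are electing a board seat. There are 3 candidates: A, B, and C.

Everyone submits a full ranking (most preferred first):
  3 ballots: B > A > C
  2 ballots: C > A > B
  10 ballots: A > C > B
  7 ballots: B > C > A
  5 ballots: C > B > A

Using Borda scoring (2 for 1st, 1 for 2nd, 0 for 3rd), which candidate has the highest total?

C

A: 3×1 + 2×1 + 10×2 + 7×0 + 5×0 = 25
B: 3×2 + 2×0 + 10×0 + 7×2 + 5×1 = 25
C: 3×0 + 2×2 + 10×1 + 7×1 + 5×2 = 31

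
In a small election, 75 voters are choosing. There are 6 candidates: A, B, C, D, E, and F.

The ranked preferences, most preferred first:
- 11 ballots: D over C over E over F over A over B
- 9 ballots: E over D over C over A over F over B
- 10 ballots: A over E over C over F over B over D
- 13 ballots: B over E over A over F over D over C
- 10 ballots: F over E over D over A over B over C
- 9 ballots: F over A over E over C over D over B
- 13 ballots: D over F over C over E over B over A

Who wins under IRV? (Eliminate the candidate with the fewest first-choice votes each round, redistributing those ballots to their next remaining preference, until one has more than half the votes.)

Round 1: A 10, B 13, C 0, D 24, E 9, F 19. C eliminated.
Round 2: A 10, B 13, D 24, E 9, F 19. E eliminated.
Round 3: A 10, B 13, D 33, F 19. A eliminated.
Round 4: B 13, D 33, F 29. B eliminated.
Round 5: D 33, F 42. F has a majority (≥38).

F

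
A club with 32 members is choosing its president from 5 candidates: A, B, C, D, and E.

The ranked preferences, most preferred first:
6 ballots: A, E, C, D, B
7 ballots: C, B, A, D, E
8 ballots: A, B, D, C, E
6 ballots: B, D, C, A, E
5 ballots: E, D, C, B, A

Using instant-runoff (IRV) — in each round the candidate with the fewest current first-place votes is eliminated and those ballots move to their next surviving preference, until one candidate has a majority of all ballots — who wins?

C

Round 1: A 14, B 6, C 7, D 0, E 5. D eliminated.
Round 2: A 14, B 6, C 7, E 5. E eliminated.
Round 3: A 14, B 6, C 12. B eliminated.
Round 4: A 14, C 18. C has a majority (≥17).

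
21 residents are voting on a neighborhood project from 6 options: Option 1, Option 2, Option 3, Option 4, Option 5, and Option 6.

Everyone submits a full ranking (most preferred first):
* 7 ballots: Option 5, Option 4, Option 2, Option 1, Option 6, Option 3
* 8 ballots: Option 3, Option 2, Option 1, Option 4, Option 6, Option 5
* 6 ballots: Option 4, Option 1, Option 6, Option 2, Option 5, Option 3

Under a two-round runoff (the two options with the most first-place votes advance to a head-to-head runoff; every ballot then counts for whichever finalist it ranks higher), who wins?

Round 1 first-place votes: Option 1 0, Option 2 0, Option 3 8, Option 4 6, Option 5 7, Option 6 0. Option 3 and Option 5 advance.
Runoff: Option 3 is ranked above Option 5 on 8 ballots, Option 5 above Option 3 on 13.

Option 5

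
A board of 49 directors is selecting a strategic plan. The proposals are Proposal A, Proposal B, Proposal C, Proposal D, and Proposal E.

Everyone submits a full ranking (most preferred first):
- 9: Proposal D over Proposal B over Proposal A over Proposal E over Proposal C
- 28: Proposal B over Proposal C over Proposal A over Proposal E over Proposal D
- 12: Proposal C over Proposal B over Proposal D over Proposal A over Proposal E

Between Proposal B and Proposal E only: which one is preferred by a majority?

Proposal B is ranked above Proposal E on 49 ballots; Proposal E above Proposal B on 0.

Proposal B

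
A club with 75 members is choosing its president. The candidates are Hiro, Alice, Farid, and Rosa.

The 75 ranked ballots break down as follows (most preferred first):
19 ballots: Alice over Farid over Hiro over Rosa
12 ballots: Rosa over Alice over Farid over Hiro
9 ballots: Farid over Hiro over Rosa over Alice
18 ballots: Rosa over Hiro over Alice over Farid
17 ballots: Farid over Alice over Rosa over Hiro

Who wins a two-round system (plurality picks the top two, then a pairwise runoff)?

Round 1 first-place votes: Hiro 0, Alice 19, Farid 26, Rosa 30. Rosa and Farid advance.
Runoff: Rosa is ranked above Farid on 30 ballots, Farid above Rosa on 45.

Farid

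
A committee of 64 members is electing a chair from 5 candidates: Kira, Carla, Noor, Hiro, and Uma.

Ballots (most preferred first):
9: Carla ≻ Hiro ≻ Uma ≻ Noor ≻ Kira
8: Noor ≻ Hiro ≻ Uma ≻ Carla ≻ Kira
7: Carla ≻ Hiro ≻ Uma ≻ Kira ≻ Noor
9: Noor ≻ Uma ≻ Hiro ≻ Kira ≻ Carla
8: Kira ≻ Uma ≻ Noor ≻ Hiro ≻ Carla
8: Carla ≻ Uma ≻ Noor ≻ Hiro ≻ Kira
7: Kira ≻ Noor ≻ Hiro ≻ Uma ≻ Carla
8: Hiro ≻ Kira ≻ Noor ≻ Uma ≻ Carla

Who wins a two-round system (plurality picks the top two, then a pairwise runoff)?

Round 1 first-place votes: Kira 15, Carla 24, Noor 17, Hiro 8, Uma 0. Carla and Noor advance.
Runoff: Carla is ranked above Noor on 24 ballots, Noor above Carla on 40.

Noor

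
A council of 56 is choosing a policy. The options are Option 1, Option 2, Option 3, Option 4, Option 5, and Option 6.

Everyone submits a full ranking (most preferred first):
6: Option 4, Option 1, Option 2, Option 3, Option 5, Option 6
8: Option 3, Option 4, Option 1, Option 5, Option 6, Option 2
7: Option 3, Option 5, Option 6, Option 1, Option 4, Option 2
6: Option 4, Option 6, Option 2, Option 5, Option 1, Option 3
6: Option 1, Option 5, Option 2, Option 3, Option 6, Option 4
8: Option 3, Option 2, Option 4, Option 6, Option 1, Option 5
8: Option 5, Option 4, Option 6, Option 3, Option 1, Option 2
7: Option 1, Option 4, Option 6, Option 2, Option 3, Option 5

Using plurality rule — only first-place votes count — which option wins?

Option 3

First-place votes: Option 1 13, Option 2 0, Option 3 23, Option 4 12, Option 5 8, Option 6 0.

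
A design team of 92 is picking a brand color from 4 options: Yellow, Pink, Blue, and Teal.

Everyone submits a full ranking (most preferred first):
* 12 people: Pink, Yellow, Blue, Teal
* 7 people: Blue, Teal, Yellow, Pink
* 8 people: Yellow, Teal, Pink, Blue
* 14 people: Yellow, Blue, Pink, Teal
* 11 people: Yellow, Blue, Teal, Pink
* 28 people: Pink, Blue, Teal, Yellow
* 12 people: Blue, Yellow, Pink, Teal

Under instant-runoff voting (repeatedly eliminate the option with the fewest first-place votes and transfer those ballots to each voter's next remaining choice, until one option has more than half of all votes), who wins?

Yellow

Round 1: Yellow 33, Pink 40, Blue 19, Teal 0. Teal eliminated.
Round 2: Yellow 33, Pink 40, Blue 19. Blue eliminated.
Round 3: Yellow 52, Pink 40. Yellow has a majority (≥47).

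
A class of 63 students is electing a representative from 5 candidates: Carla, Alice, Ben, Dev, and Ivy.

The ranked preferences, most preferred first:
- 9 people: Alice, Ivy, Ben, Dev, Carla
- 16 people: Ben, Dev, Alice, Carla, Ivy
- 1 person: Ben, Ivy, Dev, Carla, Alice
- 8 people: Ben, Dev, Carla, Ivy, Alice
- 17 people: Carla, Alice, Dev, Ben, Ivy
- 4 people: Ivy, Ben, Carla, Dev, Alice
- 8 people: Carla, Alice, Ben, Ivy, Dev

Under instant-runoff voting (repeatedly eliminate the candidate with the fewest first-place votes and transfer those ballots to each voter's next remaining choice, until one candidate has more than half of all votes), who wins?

Ben

Round 1: Carla 25, Alice 9, Ben 25, Dev 0, Ivy 4. Dev eliminated.
Round 2: Carla 25, Alice 9, Ben 25, Ivy 4. Ivy eliminated.
Round 3: Carla 25, Alice 9, Ben 29. Alice eliminated.
Round 4: Carla 25, Ben 38. Ben has a majority (≥32).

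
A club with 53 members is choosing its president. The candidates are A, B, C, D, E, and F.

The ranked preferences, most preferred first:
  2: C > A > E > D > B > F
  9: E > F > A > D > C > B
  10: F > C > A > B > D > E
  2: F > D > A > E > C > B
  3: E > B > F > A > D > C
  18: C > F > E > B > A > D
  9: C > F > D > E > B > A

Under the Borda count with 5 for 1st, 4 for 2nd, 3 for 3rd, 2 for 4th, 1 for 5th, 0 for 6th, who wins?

A: 2×4 + 9×3 + 10×3 + 2×3 + 3×2 + 18×1 + 9×0 = 95
B: 2×1 + 9×0 + 10×2 + 2×0 + 3×4 + 18×2 + 9×1 = 79
C: 2×5 + 9×1 + 10×4 + 2×1 + 3×0 + 18×5 + 9×5 = 196
D: 2×2 + 9×2 + 10×1 + 2×4 + 3×1 + 18×0 + 9×3 = 70
E: 2×3 + 9×5 + 10×0 + 2×2 + 3×5 + 18×3 + 9×2 = 142
F: 2×0 + 9×4 + 10×5 + 2×5 + 3×3 + 18×4 + 9×4 = 213

F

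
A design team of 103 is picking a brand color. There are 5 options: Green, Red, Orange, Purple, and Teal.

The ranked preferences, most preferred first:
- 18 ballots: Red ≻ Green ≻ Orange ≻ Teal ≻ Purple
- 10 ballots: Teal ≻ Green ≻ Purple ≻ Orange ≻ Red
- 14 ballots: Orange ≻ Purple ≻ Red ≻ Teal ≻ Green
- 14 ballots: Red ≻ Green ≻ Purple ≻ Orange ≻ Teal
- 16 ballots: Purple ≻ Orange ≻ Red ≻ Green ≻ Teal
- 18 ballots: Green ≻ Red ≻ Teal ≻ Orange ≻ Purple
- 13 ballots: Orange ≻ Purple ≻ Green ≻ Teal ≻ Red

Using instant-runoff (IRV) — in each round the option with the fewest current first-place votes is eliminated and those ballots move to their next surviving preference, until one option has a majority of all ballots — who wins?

Orange

Round 1: Green 18, Red 32, Orange 27, Purple 16, Teal 10. Teal eliminated.
Round 2: Green 28, Red 32, Orange 27, Purple 16. Purple eliminated.
Round 3: Green 28, Red 32, Orange 43. Green eliminated.
Round 4: Red 50, Orange 53. Orange has a majority (≥52).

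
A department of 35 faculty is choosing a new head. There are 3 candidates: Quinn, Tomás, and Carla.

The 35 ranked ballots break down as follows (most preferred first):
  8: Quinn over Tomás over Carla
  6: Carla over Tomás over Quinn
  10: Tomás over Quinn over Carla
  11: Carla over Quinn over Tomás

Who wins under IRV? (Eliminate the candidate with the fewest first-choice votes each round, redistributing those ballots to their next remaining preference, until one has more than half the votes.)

Round 1: Quinn 8, Tomás 10, Carla 17. Quinn eliminated.
Round 2: Tomás 18, Carla 17. Tomás has a majority (≥18).

Tomás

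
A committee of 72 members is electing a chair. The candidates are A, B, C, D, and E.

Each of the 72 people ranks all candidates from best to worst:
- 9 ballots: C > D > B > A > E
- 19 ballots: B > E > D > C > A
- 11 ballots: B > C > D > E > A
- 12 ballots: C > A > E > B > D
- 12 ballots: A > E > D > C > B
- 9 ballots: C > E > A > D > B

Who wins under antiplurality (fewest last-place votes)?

C

Last-place votes: A 30, B 21, C 0, D 12, E 9.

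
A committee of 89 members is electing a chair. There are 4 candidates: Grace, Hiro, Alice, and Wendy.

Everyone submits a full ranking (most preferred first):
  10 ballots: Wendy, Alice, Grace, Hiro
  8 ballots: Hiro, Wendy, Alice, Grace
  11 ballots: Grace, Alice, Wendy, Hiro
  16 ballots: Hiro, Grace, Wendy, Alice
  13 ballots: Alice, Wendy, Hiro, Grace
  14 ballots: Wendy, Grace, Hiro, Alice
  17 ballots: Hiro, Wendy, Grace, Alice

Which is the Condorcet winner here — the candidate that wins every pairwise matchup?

Wendy

Wendy vs Grace: 62–27
Wendy vs Hiro: 48–41
Wendy vs Alice: 65–24
Wendy beats every other candidate.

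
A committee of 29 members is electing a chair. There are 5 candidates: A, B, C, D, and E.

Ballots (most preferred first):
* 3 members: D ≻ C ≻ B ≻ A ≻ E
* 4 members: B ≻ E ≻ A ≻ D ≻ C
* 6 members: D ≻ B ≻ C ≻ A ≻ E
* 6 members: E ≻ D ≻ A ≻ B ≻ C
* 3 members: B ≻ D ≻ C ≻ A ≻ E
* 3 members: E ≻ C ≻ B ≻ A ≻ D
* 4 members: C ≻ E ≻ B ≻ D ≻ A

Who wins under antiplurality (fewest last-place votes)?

Last-place votes: A 4, B 0, C 10, D 3, E 12.

B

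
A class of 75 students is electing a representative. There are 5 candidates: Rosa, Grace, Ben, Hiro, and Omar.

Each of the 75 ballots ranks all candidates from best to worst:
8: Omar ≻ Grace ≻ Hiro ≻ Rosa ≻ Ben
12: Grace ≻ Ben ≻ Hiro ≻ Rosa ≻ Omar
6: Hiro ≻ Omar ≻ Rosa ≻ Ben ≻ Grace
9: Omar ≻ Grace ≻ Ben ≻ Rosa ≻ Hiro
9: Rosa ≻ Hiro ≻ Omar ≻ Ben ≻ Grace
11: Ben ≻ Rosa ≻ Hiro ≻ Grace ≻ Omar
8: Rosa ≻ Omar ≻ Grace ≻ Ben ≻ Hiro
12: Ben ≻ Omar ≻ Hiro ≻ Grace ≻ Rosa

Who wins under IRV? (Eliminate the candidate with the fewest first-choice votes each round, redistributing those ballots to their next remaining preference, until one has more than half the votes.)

Omar

Round 1: Rosa 17, Grace 12, Ben 23, Hiro 6, Omar 17. Hiro eliminated.
Round 2: Rosa 17, Grace 12, Ben 23, Omar 23. Grace eliminated.
Round 3: Rosa 17, Ben 35, Omar 23. Rosa eliminated.
Round 4: Ben 35, Omar 40. Omar has a majority (≥38).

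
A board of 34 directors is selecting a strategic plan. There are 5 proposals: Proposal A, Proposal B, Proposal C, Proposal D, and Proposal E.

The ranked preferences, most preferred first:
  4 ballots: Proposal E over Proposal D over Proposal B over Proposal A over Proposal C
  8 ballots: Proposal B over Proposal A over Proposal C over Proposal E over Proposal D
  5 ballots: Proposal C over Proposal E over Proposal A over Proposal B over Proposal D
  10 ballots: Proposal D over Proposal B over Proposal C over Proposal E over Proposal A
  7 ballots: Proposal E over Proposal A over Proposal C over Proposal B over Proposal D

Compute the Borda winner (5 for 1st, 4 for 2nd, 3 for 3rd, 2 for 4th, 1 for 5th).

Proposal A: 4×2 + 8×4 + 5×3 + 10×1 + 7×4 = 93
Proposal B: 4×3 + 8×5 + 5×2 + 10×4 + 7×2 = 116
Proposal C: 4×1 + 8×3 + 5×5 + 10×3 + 7×3 = 104
Proposal D: 4×4 + 8×1 + 5×1 + 10×5 + 7×1 = 86
Proposal E: 4×5 + 8×2 + 5×4 + 10×2 + 7×5 = 111

Proposal B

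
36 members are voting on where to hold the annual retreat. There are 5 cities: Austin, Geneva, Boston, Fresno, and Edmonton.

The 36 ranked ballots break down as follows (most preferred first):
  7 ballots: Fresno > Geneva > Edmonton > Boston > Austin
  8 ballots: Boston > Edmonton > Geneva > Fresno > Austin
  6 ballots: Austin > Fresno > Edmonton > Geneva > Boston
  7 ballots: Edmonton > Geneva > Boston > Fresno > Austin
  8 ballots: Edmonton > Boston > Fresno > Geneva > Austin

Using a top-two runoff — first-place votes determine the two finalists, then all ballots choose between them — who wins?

Round 1 first-place votes: Austin 6, Geneva 0, Boston 8, Fresno 7, Edmonton 15. Edmonton and Boston advance.
Runoff: Edmonton is ranked above Boston on 28 ballots, Boston above Edmonton on 8.

Edmonton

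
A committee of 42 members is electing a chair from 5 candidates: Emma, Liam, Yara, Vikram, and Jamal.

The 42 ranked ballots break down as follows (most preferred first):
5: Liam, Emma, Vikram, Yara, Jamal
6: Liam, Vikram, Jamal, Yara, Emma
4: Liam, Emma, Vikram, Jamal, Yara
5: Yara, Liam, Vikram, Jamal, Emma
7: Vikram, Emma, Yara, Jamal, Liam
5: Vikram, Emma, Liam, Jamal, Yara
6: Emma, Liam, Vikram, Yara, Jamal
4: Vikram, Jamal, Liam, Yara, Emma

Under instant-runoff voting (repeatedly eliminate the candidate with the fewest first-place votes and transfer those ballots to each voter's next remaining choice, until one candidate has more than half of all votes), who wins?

Round 1: Emma 6, Liam 15, Yara 5, Vikram 16, Jamal 0. Jamal eliminated.
Round 2: Emma 6, Liam 15, Yara 5, Vikram 16. Yara eliminated.
Round 3: Emma 6, Liam 20, Vikram 16. Emma eliminated.
Round 4: Liam 26, Vikram 16. Liam has a majority (≥22).

Liam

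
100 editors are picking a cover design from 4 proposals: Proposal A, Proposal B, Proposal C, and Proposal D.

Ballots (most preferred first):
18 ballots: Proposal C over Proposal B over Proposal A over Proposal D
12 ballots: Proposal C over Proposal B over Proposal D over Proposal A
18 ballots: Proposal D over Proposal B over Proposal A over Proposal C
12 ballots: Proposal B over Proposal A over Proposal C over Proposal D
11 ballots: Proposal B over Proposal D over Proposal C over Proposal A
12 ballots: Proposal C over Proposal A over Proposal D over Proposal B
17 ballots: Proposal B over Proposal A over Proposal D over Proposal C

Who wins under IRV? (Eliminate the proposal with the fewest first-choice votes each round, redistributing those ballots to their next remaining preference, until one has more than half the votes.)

Proposal B

Round 1: Proposal A 0, Proposal B 40, Proposal C 42, Proposal D 18. Proposal A eliminated.
Round 2: Proposal B 40, Proposal C 42, Proposal D 18. Proposal D eliminated.
Round 3: Proposal B 58, Proposal C 42. Proposal B has a majority (≥51).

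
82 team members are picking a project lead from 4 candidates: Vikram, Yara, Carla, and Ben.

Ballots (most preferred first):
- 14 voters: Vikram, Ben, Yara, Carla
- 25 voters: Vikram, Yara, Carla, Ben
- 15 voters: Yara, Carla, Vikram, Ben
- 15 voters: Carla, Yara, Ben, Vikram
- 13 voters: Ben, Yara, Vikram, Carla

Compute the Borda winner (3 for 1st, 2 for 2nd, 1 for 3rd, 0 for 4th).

Yara

Vikram: 14×3 + 25×3 + 15×1 + 15×0 + 13×1 = 145
Yara: 14×1 + 25×2 + 15×3 + 15×2 + 13×2 = 165
Carla: 14×0 + 25×1 + 15×2 + 15×3 + 13×0 = 100
Ben: 14×2 + 25×0 + 15×0 + 15×1 + 13×3 = 82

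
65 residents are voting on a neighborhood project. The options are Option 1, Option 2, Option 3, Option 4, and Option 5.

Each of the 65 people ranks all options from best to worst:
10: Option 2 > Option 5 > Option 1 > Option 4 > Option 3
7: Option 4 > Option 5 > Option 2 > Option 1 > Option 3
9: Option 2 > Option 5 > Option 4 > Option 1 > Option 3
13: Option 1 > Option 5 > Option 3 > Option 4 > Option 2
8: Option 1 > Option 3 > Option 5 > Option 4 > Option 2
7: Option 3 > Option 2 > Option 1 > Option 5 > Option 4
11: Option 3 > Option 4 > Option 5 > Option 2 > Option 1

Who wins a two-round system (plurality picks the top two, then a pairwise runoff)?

Round 1 first-place votes: Option 1 21, Option 2 19, Option 3 18, Option 4 7, Option 5 0. Option 1 and Option 2 advance.
Runoff: Option 1 is ranked above Option 2 on 21 ballots, Option 2 above Option 1 on 44.

Option 2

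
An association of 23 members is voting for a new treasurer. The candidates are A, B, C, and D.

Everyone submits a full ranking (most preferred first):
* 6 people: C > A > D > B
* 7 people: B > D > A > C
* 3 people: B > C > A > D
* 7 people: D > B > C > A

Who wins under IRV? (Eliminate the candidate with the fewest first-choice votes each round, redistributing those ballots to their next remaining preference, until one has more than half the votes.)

D

Round 1: A 0, B 10, C 6, D 7. A eliminated.
Round 2: B 10, C 6, D 7. C eliminated.
Round 3: B 10, D 13. D has a majority (≥12).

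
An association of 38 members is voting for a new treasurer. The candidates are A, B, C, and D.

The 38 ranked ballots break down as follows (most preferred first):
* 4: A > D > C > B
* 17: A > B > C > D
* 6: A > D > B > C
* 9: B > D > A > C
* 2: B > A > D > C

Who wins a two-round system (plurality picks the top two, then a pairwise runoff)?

Round 1 first-place votes: A 27, B 11, C 0, D 0. A and B advance.
Runoff: A is ranked above B on 27 ballots, B above A on 11.

A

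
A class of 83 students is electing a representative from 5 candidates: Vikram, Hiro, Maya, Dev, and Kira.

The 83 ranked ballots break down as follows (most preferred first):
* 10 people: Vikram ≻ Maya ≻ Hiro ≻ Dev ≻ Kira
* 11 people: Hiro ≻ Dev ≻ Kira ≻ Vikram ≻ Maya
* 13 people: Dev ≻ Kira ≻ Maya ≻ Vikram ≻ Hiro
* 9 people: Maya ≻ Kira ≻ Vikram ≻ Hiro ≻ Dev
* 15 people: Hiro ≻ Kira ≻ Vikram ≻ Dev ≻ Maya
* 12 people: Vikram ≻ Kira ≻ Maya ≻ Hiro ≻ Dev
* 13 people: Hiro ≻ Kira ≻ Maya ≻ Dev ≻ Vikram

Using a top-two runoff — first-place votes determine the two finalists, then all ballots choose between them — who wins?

Vikram

Round 1 first-place votes: Vikram 22, Hiro 39, Maya 9, Dev 13, Kira 0. Hiro and Vikram advance.
Runoff: Hiro is ranked above Vikram on 39 ballots, Vikram above Hiro on 44.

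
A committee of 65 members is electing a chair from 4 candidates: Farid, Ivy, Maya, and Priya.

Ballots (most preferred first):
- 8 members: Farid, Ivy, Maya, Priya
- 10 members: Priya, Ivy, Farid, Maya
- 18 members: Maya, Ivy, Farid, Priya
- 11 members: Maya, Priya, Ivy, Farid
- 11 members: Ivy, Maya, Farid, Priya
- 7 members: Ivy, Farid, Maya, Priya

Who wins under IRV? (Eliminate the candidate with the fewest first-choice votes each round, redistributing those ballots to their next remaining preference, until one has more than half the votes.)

Ivy

Round 1: Farid 8, Ivy 18, Maya 29, Priya 10. Farid eliminated.
Round 2: Ivy 26, Maya 29, Priya 10. Priya eliminated.
Round 3: Ivy 36, Maya 29. Ivy has a majority (≥33).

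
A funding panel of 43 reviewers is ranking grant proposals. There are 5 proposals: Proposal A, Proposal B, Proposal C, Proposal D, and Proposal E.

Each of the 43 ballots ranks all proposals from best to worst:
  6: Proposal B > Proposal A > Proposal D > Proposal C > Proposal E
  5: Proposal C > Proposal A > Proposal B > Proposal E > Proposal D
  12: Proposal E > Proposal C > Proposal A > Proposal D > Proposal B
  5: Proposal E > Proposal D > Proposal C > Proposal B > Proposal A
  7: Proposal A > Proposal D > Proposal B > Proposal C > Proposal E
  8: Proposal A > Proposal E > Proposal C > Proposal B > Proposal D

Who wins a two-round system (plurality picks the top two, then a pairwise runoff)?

Proposal A

Round 1 first-place votes: Proposal A 15, Proposal B 6, Proposal C 5, Proposal D 0, Proposal E 17. Proposal E and Proposal A advance.
Runoff: Proposal E is ranked above Proposal A on 17 ballots, Proposal A above Proposal E on 26.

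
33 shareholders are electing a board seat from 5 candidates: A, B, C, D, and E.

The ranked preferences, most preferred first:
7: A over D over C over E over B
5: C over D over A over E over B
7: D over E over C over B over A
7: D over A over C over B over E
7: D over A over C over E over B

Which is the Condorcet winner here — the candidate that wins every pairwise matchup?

D

D vs A: 26–7
D vs B: 33–0
D vs C: 28–5
D vs E: 33–0
D beats every other candidate.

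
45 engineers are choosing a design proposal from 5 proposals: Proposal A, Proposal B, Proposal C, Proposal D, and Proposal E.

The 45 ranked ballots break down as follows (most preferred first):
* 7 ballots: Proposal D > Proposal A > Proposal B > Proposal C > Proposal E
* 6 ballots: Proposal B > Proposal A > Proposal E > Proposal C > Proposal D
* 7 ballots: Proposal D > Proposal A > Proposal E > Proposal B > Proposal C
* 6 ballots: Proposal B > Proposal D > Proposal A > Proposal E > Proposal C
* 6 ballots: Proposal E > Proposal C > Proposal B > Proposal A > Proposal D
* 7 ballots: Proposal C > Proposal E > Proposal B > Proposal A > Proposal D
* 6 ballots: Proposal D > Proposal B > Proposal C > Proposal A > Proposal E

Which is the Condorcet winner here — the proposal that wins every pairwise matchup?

Proposal B vs Proposal A: 31–14
Proposal B vs Proposal C: 32–13
Proposal B vs Proposal D: 25–20
Proposal B vs Proposal E: 25–20
Proposal B beats every other proposal.

Proposal B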